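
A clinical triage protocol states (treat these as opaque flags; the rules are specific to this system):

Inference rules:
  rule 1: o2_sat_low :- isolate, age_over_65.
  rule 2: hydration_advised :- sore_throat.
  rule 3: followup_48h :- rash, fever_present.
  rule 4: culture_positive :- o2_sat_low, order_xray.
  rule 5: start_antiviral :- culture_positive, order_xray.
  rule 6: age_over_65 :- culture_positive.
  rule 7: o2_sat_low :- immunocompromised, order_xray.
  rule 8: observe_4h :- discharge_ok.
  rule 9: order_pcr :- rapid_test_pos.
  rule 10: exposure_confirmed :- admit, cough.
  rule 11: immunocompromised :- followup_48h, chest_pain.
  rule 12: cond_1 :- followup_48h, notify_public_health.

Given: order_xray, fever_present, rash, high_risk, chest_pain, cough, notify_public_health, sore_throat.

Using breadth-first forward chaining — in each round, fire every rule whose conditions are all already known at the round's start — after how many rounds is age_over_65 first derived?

5

Round 1: rule 2 [hydration_advised :- sore_throat.]; rule 3 [followup_48h :- rash, fever_present.]. Adds hydration_advised, followup_48h.
Round 2: rule 11 [immunocompromised :- followup_48h, chest_pain.]; rule 12 [cond_1 :- followup_48h, notify_public_health.]. Adds immunocompromised, cond_1.
Round 3: rule 7 [o2_sat_low :- immunocompromised, order_xray.]. Adds o2_sat_low.
Round 4: rule 4 [culture_positive :- o2_sat_low, order_xray.]. Adds culture_positive.
Round 5: rule 5 [start_antiviral :- culture_positive, order_xray.]; rule 6 [age_over_65 :- culture_positive.]. Adds start_antiviral, age_over_65.
age_over_65 first appears in round 5.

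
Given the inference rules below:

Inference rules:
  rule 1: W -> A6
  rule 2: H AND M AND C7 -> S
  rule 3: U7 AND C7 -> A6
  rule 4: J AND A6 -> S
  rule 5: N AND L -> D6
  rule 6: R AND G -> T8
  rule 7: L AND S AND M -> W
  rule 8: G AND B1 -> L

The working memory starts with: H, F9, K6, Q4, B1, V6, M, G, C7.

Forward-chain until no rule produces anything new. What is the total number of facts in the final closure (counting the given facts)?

[1] rule 2 [H AND M AND C7 -> S]; rule 8 [G AND B1 -> L]. ⇒ new: S, L.
[2] rule 7 [L AND S AND M -> W]. ⇒ new: W.
[3] rule 1 [W -> A6]. ⇒ new: A6.
Closure: {A6, B1, C7, F9, G, H, K6, L, M, Q4, S, V6, W} — 13 facts.

13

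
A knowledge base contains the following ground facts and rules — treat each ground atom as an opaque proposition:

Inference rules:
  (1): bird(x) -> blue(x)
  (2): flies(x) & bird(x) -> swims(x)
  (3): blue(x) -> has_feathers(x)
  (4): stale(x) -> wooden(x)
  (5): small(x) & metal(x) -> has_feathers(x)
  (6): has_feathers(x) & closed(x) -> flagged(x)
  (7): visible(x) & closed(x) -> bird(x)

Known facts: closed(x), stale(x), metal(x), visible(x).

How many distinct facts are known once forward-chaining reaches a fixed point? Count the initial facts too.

9

Round 1 — (4), (7), derive wooden(x), bird(x).
Round 2 — (1), derive blue(x).
Round 3 — (3), derive has_feathers(x).
Round 4 — (6), derive flagged(x).
Closure: {bird(x), blue(x), closed(x), flagged(x), has_feathers(x), metal(x), stale(x), visible(x), wooden(x)} — 9 facts.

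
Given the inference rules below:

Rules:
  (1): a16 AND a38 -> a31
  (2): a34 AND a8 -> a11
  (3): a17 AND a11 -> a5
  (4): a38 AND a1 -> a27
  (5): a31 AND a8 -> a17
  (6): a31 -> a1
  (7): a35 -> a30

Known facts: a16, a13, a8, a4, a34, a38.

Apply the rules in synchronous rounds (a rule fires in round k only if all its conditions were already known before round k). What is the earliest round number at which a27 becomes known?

3

Round 1 — (1), (2), derive a31, a11.
Round 2 — (5), (6), derive a17, a1.
Round 3 — (3), (4), derive a5, a27.
a27 first appears in round 3.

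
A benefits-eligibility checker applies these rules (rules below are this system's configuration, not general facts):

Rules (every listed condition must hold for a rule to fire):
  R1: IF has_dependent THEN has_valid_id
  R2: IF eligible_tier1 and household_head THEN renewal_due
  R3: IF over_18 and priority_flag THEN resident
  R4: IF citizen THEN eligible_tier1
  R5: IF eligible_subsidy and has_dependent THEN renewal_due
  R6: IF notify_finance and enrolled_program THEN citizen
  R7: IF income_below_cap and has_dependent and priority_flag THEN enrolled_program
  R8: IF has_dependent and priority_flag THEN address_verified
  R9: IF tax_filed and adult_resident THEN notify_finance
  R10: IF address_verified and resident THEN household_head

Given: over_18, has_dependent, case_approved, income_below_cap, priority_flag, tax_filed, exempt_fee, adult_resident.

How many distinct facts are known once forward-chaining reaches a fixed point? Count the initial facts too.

17

Round 1: R1 [IF has_dependent THEN has_valid_id]; R3 [IF over_18 and priority_flag THEN resident]; R7 [IF income_below_cap and has_dependent and priority_flag THEN enrolled_program]; R8 [IF has_dependent and priority_flag THEN address_verified]; R9 [IF tax_filed and adult_resident THEN notify_finance]. New: has_valid_id, resident, enrolled_program, address_verified, notify_finance.
Round 2: R6 [IF notify_finance and enrolled_program THEN citizen]; R10 [IF address_verified and resident THEN household_head]. New: citizen, household_head.
Round 3: R4 [IF citizen THEN eligible_tier1]. New: eligible_tier1.
Round 4: R2 [IF eligible_tier1 and household_head THEN renewal_due]. New: renewal_due.
Closure: {address_verified, adult_resident, case_approved, citizen, eligible_tier1, enrolled_program, exempt_fee, has_dependent, has_valid_id, household_head, income_below_cap, notify_finance, over_18, priority_flag, renewal_due, resident, tax_filed} — 17 facts.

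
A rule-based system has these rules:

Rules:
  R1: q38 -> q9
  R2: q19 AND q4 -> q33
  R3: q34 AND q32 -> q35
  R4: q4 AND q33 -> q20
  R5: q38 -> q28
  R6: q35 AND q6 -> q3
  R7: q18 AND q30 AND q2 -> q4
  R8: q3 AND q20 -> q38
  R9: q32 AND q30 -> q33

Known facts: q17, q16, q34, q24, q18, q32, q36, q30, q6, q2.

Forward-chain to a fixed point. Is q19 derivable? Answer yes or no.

no

Round 1 — R3, R7, R9, derive q35, q4, q33.
Round 2 — R4, R6, derive q20, q3.
Round 3 — R8, derive q38.
Round 4 — R1, R5, derive q9, q28.
Fixed point reached. No rule has q19 as a consequent, and it is not given.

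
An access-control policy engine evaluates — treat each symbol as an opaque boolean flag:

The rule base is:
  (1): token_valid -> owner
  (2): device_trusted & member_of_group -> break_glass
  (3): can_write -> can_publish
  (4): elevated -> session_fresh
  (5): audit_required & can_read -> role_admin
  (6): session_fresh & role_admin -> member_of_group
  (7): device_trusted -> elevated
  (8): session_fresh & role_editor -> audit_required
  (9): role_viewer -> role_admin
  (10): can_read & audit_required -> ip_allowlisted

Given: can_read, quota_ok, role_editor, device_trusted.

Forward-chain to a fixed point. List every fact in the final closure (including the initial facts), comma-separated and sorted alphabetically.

audit_required, break_glass, can_read, device_trusted, elevated, ip_allowlisted, member_of_group, quota_ok, role_admin, role_editor, session_fresh

Round 1: (7) [device_trusted -> elevated]. Adds elevated.
Round 2: (4) [elevated -> session_fresh]. Adds session_fresh.
Round 3: (8) [session_fresh & role_editor -> audit_required]. Adds audit_required.
Round 4: (5) [audit_required & can_read -> role_admin]; (10) [can_read & audit_required -> ip_allowlisted]. Adds role_admin, ip_allowlisted.
Round 5: (6) [session_fresh & role_admin -> member_of_group]. Adds member_of_group.
Round 6: (2) [device_trusted & member_of_group -> break_glass]. Adds break_glass.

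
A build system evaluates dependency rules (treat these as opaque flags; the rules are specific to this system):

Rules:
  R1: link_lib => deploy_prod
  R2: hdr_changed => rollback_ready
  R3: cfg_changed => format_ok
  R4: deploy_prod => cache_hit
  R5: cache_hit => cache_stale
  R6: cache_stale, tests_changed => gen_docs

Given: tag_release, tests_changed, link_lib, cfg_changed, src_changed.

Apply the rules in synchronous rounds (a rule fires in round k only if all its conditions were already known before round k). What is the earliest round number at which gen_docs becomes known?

Round 1 — R1, R3, derive deploy_prod, format_ok.
Round 2 — R4, derive cache_hit.
Round 3 — R5, derive cache_stale.
Round 4 — R6, derive gen_docs.
gen_docs first appears in round 4.

4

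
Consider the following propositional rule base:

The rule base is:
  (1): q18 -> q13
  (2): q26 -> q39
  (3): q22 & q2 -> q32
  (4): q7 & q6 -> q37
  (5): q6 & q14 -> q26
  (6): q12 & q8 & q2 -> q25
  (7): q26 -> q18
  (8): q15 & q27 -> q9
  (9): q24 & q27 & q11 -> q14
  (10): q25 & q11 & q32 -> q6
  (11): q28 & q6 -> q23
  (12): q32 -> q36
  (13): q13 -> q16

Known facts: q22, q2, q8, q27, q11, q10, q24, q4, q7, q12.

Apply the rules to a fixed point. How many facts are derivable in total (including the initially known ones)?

21

Round 1: (3) [q22 & q2 -> q32]; (6) [q12 & q8 & q2 -> q25]; (9) [q24 & q27 & q11 -> q14]. Adds q32, q25, q14.
Round 2: (10) [q25 & q11 & q32 -> q6]; (12) [q32 -> q36]. Adds q6, q36.
Round 3: (4) [q7 & q6 -> q37]; (5) [q6 & q14 -> q26]. Adds q37, q26.
Round 4: (2) [q26 -> q39]; (7) [q26 -> q18]. Adds q39, q18.
Round 5: (1) [q18 -> q13]. Adds q13.
Round 6: (13) [q13 -> q16]. Adds q16.
Closure: {q10, q11, q12, q13, q14, q16, q18, q2, q22, q24, q25, q26, q27, q32, q36, q37, q39, q4, q6, q7, q8} — 21 facts.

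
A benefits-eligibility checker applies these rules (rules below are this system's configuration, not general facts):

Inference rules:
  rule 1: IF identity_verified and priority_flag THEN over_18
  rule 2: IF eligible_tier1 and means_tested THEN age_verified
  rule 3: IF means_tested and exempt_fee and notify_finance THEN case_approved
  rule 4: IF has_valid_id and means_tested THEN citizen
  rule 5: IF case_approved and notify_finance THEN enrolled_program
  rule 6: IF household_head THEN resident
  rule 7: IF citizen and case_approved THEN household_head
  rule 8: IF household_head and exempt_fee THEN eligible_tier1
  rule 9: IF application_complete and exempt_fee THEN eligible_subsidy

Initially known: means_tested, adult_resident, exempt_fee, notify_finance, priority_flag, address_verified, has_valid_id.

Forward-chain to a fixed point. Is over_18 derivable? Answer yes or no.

Round 1 — rule 3, rule 4, derive case_approved, citizen.
Round 2 — rule 5, rule 7, derive enrolled_program, household_head.
Round 3 — rule 6, rule 8, derive resident, eligible_tier1.
Round 4 — rule 2, derive age_verified.
Fixed point reached. over_18 is concluded only by rule 1; rule 1 needs identity_verified (never derived).

no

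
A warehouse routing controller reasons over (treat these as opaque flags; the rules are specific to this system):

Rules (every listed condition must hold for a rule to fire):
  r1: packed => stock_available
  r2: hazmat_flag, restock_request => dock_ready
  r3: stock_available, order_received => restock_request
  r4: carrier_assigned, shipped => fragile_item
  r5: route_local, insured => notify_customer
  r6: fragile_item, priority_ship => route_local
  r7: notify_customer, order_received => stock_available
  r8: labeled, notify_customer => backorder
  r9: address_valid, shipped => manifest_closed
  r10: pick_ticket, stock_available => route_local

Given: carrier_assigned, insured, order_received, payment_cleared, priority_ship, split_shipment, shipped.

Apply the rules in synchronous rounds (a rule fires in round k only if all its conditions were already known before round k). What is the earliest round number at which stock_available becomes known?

4

Round 1: r4 [carrier_assigned, shipped => fragile_item]. New: fragile_item.
Round 2: r6 [fragile_item, priority_ship => route_local]. New: route_local.
Round 3: r5 [route_local, insured => notify_customer]. New: notify_customer.
Round 4: r7 [notify_customer, order_received => stock_available]. New: stock_available.
stock_available first appears in round 4.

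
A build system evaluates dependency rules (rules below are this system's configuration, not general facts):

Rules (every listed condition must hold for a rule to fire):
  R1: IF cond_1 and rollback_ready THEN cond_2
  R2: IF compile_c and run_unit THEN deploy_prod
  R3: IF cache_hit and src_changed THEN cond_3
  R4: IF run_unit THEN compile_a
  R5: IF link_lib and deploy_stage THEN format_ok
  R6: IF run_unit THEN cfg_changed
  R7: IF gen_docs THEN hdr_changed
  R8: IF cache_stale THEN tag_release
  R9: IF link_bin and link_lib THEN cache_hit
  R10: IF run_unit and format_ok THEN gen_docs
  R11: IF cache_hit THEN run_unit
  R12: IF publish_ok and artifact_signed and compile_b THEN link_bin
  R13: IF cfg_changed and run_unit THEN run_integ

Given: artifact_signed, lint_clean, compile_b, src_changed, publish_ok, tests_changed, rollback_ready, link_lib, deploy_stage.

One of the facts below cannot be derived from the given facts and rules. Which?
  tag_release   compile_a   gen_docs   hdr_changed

tag_release

Round 1 — R5, R12, derive format_ok, link_bin.
Round 2 — R9, derive cache_hit.
Round 3 — R3, R11, derive cond_3, run_unit.
Round 4 — R4, R6, R10, derive compile_a, cfg_changed, gen_docs.
Round 5 — R7, R13, derive hdr_changed, run_integ.
Derived: compile_a (round 4), gen_docs (round 4), hdr_changed (round 5). tag_release never appears in any round.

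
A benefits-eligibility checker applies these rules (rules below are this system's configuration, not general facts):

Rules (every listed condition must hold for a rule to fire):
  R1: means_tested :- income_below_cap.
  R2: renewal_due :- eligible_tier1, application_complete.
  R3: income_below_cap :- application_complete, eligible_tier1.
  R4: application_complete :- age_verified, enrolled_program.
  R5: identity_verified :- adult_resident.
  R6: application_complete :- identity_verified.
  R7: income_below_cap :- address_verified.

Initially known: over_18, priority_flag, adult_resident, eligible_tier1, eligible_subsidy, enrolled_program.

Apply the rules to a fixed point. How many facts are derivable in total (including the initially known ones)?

11

Round 1 — R5, derive identity_verified.
Round 2 — R6, derive application_complete.
Round 3 — R2, R3, derive renewal_due, income_below_cap.
Round 4 — R1, derive means_tested.
Closure: {adult_resident, application_complete, eligible_subsidy, eligible_tier1, enrolled_program, identity_verified, income_below_cap, means_tested, over_18, priority_flag, renewal_due} — 11 facts.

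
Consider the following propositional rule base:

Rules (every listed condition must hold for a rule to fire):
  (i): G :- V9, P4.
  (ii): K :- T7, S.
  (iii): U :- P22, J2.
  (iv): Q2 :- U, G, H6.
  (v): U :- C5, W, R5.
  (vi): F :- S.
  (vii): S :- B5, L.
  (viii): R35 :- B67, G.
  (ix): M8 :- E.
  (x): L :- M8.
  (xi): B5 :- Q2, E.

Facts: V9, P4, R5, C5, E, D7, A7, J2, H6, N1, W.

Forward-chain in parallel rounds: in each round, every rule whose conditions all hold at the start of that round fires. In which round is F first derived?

5

Round 1 — (i), (v), (ix), derive G, U, M8.
Round 2 — (iv), (x), derive Q2, L.
Round 3 — (xi), derive B5.
Round 4 — (vii), derive S.
Round 5 — (vi), derive F.
F first appears in round 5.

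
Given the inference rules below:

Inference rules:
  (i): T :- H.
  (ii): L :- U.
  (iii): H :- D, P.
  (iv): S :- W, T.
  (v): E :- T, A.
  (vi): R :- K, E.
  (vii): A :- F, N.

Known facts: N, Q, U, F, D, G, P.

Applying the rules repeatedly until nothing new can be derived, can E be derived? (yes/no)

yes

Round 1 — (ii), (iii), (vii), derive L, H, A.
Round 2 — (i), derive T.
Round 3 — (v), derive E.
E appears in round 3, so it is derivable.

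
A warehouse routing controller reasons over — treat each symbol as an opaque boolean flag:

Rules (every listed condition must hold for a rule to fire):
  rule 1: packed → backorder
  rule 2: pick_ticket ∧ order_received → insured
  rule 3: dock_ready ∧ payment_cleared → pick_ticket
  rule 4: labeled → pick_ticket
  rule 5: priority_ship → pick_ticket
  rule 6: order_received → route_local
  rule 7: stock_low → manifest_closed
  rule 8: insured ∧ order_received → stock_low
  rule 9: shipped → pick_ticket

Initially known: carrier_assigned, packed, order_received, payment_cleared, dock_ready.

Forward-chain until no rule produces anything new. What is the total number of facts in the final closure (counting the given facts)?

11

Round 1: rule 1 [packed → backorder]; rule 3 [dock_ready ∧ payment_cleared → pick_ticket]; rule 6 [order_received → route_local]. Adds backorder, pick_ticket, route_local.
Round 2: rule 2 [pick_ticket ∧ order_received → insured]. Adds insured.
Round 3: rule 8 [insured ∧ order_received → stock_low]. Adds stock_low.
Round 4: rule 7 [stock_low → manifest_closed]. Adds manifest_closed.
Closure: {backorder, carrier_assigned, dock_ready, insured, manifest_closed, order_received, packed, payment_cleared, pick_ticket, route_local, stock_low} — 11 facts.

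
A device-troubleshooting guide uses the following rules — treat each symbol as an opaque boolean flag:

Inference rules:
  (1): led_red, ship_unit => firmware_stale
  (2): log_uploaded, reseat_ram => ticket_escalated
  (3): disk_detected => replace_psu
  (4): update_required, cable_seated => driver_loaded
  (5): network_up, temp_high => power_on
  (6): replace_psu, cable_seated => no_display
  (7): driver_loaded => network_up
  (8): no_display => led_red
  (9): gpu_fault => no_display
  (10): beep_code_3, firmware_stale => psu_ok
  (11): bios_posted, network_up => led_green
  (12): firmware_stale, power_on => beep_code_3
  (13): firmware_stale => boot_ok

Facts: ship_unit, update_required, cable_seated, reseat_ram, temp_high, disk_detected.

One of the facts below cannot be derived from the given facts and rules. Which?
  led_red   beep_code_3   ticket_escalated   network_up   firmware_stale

[1] (3) [disk_detected => replace_psu]; (4) [update_required, cable_seated => driver_loaded]. ⇒ new: replace_psu, driver_loaded.
[2] (6) [replace_psu, cable_seated => no_display]; (7) [driver_loaded => network_up]. ⇒ new: no_display, network_up.
[3] (5) [network_up, temp_high => power_on]; (8) [no_display => led_red]. ⇒ new: power_on, led_red.
[4] (1) [led_red, ship_unit => firmware_stale]. ⇒ new: firmware_stale.
[5] (12) [firmware_stale, power_on => beep_code_3]; (13) [firmware_stale => boot_ok]. ⇒ new: beep_code_3, boot_ok.
[6] (10) [beep_code_3, firmware_stale => psu_ok]. ⇒ new: psu_ok.
Derived: firmware_stale (round 4), beep_code_3 (round 5), network_up (round 2), led_red (round 3). ticket_escalated never appears in any round.

ticket_escalated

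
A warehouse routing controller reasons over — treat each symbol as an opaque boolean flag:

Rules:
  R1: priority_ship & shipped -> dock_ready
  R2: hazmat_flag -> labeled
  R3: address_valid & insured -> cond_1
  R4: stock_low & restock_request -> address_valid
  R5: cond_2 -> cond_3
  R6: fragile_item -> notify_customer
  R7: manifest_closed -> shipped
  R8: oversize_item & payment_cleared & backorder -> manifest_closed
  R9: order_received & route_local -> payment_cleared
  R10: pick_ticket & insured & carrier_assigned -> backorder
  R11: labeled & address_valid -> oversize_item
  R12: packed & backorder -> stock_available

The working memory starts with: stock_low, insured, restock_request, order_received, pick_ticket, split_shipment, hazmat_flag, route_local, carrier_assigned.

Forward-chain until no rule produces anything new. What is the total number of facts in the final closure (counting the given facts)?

Round 1: R2 [hazmat_flag -> labeled]; R4 [stock_low & restock_request -> address_valid]; R9 [order_received & route_local -> payment_cleared]; R10 [pick_ticket & insured & carrier_assigned -> backorder]. New: labeled, address_valid, payment_cleared, backorder.
Round 2: R3 [address_valid & insured -> cond_1]; R11 [labeled & address_valid -> oversize_item]. New: cond_1, oversize_item.
Round 3: R8 [oversize_item & payment_cleared & backorder -> manifest_closed]. New: manifest_closed.
Round 4: R7 [manifest_closed -> shipped]. New: shipped.
Closure: {address_valid, backorder, carrier_assigned, cond_1, hazmat_flag, insured, labeled, manifest_closed, order_received, oversize_item, payment_cleared, pick_ticket, restock_request, route_local, shipped, split_shipment, stock_low} — 17 facts.

17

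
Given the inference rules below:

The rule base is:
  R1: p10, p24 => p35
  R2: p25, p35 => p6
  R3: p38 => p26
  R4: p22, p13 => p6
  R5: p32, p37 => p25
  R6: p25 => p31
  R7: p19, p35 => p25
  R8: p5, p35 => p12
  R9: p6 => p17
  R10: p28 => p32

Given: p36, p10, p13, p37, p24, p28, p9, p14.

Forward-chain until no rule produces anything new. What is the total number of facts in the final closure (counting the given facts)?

14

Round 1 fires R1, R10, giving p35, p32.
Round 2 fires R5, giving p25.
Round 3 fires R2, R6, giving p6, p31.
Round 4 fires R9, giving p17.
Closure: {p10, p13, p14, p17, p24, p25, p28, p31, p32, p35, p36, p37, p6, p9} — 14 facts.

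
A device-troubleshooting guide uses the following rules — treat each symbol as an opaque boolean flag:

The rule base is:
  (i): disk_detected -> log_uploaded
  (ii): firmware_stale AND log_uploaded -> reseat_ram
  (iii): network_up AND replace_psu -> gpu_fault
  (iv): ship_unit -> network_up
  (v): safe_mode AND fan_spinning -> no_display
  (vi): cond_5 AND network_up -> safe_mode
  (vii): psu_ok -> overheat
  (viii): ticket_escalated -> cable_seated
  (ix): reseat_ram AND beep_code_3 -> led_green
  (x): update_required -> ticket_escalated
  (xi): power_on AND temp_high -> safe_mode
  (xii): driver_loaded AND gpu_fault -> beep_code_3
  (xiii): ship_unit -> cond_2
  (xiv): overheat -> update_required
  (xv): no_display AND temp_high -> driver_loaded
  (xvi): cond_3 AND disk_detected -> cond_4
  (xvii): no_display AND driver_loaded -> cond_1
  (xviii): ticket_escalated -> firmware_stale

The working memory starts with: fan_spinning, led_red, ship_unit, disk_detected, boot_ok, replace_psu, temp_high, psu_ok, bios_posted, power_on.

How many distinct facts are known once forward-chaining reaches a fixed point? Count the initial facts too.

Round 1: (i) [disk_detected -> log_uploaded]; (iv) [ship_unit -> network_up]; (vii) [psu_ok -> overheat]; (xi) [power_on AND temp_high -> safe_mode]; (xiii) [ship_unit -> cond_2]. New: log_uploaded, network_up, overheat, safe_mode, cond_2.
Round 2: (iii) [network_up AND replace_psu -> gpu_fault]; (v) [safe_mode AND fan_spinning -> no_display]; (xiv) [overheat -> update_required]. New: gpu_fault, no_display, update_required.
Round 3: (x) [update_required -> ticket_escalated]; (xv) [no_display AND temp_high -> driver_loaded]. New: ticket_escalated, driver_loaded.
Round 4: (viii) [ticket_escalated -> cable_seated]; (xii) [driver_loaded AND gpu_fault -> beep_code_3]; (xvii) [no_display AND driver_loaded -> cond_1]; (xviii) [ticket_escalated -> firmware_stale]. New: cable_seated, beep_code_3, cond_1, firmware_stale.
Round 5: (ii) [firmware_stale AND log_uploaded -> reseat_ram]. New: reseat_ram.
Round 6: (ix) [reseat_ram AND beep_code_3 -> led_green]. New: led_green.
Closure: {beep_code_3, bios_posted, boot_ok, cable_seated, cond_1, cond_2, disk_detected, driver_loaded, fan_spinning, firmware_stale, gpu_fault, led_green, led_red, log_uploaded, network_up, no_display, overheat, power_on, psu_ok, replace_psu, reseat_ram, safe_mode, ship_unit, temp_high, ticket_escalated, update_required} — 26 facts.

26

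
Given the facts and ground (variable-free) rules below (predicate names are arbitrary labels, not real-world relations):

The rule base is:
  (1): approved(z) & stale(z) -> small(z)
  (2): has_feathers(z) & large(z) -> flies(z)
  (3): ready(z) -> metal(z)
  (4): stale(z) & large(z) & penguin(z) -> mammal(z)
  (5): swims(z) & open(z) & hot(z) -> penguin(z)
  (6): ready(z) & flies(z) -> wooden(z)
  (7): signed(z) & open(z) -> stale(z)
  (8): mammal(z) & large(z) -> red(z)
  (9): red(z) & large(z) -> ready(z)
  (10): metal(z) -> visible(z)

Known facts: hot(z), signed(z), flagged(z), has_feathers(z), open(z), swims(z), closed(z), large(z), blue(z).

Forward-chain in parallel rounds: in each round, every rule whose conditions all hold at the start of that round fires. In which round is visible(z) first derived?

[1] (2) [has_feathers(z) & large(z) -> flies(z)]; (5) [swims(z) & open(z) & hot(z) -> penguin(z)]; (7) [signed(z) & open(z) -> stale(z)]. ⇒ new: flies(z), penguin(z), stale(z).
[2] (4) [stale(z) & large(z) & penguin(z) -> mammal(z)]. ⇒ new: mammal(z).
[3] (8) [mammal(z) & large(z) -> red(z)]. ⇒ new: red(z).
[4] (9) [red(z) & large(z) -> ready(z)]. ⇒ new: ready(z).
[5] (3) [ready(z) -> metal(z)]; (6) [ready(z) & flies(z) -> wooden(z)]. ⇒ new: metal(z), wooden(z).
[6] (10) [metal(z) -> visible(z)]. ⇒ new: visible(z).
visible(z) first appears in round 6.

6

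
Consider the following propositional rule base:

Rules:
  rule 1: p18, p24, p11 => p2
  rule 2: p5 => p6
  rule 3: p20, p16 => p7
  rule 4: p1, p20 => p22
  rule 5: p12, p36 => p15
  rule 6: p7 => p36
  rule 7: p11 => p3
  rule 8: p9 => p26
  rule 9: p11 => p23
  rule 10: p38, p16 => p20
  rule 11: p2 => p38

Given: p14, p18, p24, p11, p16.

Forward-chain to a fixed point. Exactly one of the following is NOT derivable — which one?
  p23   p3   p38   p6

Round 1 — rule 1, rule 7, rule 9, derive p2, p3, p23.
Round 2 — rule 11, derive p38.
Round 3 — rule 10, derive p20.
Round 4 — rule 3, derive p7.
Round 5 — rule 6, derive p36.
Derived: p23 (round 1), p3 (round 1), p38 (round 2). p6 never appears in any round.

p6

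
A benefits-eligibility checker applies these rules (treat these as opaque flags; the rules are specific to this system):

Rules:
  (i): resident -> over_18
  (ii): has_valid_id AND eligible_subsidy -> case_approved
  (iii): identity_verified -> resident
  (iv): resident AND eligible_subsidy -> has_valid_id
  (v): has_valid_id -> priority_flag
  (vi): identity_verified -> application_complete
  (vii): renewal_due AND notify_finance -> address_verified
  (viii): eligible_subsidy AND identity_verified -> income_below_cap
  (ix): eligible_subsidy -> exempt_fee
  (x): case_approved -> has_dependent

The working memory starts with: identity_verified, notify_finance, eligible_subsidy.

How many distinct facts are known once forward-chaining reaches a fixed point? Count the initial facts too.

Round 1: (iii) [identity_verified -> resident]; (vi) [identity_verified -> application_complete]; (viii) [eligible_subsidy AND identity_verified -> income_below_cap]; (ix) [eligible_subsidy -> exempt_fee]. Adds resident, application_complete, income_below_cap, exempt_fee.
Round 2: (i) [resident -> over_18]; (iv) [resident AND eligible_subsidy -> has_valid_id]. Adds over_18, has_valid_id.
Round 3: (ii) [has_valid_id AND eligible_subsidy -> case_approved]; (v) [has_valid_id -> priority_flag]. Adds case_approved, priority_flag.
Round 4: (x) [case_approved -> has_dependent]. Adds has_dependent.
Closure: {application_complete, case_approved, eligible_subsidy, exempt_fee, has_dependent, has_valid_id, identity_verified, income_below_cap, notify_finance, over_18, priority_flag, resident} — 12 facts.

12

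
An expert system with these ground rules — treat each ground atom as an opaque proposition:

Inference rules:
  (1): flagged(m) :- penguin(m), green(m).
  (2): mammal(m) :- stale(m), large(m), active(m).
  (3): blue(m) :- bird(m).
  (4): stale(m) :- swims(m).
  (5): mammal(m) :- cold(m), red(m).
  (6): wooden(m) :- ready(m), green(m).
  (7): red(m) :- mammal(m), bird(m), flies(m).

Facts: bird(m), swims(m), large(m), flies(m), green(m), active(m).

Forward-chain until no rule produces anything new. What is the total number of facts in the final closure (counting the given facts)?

Round 1: (3) [blue(m) :- bird(m).]; (4) [stale(m) :- swims(m).]. New: blue(m), stale(m).
Round 2: (2) [mammal(m) :- stale(m), large(m), active(m).]. New: mammal(m).
Round 3: (7) [red(m) :- mammal(m), bird(m), flies(m).]. New: red(m).
Closure: {active(m), bird(m), blue(m), flies(m), green(m), large(m), mammal(m), red(m), stale(m), swims(m)} — 10 facts.

10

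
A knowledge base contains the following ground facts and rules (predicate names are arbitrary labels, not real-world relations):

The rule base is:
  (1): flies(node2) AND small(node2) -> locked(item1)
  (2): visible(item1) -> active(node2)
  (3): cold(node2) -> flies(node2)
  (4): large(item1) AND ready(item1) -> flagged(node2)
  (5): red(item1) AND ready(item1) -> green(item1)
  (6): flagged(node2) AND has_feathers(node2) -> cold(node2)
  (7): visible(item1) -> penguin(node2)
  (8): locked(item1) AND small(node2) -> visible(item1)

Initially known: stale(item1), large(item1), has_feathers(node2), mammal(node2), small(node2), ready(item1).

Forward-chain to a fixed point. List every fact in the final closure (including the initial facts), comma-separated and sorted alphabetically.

active(node2), cold(node2), flagged(node2), flies(node2), has_feathers(node2), large(item1), locked(item1), mammal(node2), penguin(node2), ready(item1), small(node2), stale(item1), visible(item1)

Round 1: (4) [large(item1) AND ready(item1) -> flagged(node2)]. Adds flagged(node2).
Round 2: (6) [flagged(node2) AND has_feathers(node2) -> cold(node2)]. Adds cold(node2).
Round 3: (3) [cold(node2) -> flies(node2)]. Adds flies(node2).
Round 4: (1) [flies(node2) AND small(node2) -> locked(item1)]. Adds locked(item1).
Round 5: (8) [locked(item1) AND small(node2) -> visible(item1)]. Adds visible(item1).
Round 6: (2) [visible(item1) -> active(node2)]; (7) [visible(item1) -> penguin(node2)]. Adds active(node2), penguin(node2).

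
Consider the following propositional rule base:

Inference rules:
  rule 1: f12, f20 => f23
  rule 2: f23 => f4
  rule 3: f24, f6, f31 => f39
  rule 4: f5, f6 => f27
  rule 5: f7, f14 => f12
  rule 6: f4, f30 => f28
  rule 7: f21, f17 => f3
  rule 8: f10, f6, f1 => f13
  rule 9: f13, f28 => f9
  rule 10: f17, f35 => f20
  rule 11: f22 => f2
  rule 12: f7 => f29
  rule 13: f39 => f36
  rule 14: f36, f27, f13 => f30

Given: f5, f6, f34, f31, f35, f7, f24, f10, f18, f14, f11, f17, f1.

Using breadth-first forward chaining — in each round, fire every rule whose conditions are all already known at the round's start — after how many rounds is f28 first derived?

Round 1: rule 3 [f24, f6, f31 => f39]; rule 4 [f5, f6 => f27]; rule 5 [f7, f14 => f12]; rule 8 [f10, f6, f1 => f13]; rule 10 [f17, f35 => f20]; rule 12 [f7 => f29]. New: f39, f27, f12, f13, f20, f29.
Round 2: rule 1 [f12, f20 => f23]; rule 13 [f39 => f36]. New: f23, f36.
Round 3: rule 2 [f23 => f4]; rule 14 [f36, f27, f13 => f30]. New: f4, f30.
Round 4: rule 6 [f4, f30 => f28]. New: f28.
f28 first appears in round 4.

4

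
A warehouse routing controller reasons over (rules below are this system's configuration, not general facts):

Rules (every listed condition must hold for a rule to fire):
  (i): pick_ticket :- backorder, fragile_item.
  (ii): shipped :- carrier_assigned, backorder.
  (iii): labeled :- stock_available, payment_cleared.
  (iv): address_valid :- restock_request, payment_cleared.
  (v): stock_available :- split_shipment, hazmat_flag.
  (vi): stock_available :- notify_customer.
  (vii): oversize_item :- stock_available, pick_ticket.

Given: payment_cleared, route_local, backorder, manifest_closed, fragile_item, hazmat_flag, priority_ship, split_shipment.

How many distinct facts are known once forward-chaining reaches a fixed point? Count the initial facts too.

Round 1 fires (i), (v), giving pick_ticket, stock_available.
Round 2 fires (iii), (vii), giving labeled, oversize_item.
Closure: {backorder, fragile_item, hazmat_flag, labeled, manifest_closed, oversize_item, payment_cleared, pick_ticket, priority_ship, route_local, split_shipment, stock_available} — 12 facts.

12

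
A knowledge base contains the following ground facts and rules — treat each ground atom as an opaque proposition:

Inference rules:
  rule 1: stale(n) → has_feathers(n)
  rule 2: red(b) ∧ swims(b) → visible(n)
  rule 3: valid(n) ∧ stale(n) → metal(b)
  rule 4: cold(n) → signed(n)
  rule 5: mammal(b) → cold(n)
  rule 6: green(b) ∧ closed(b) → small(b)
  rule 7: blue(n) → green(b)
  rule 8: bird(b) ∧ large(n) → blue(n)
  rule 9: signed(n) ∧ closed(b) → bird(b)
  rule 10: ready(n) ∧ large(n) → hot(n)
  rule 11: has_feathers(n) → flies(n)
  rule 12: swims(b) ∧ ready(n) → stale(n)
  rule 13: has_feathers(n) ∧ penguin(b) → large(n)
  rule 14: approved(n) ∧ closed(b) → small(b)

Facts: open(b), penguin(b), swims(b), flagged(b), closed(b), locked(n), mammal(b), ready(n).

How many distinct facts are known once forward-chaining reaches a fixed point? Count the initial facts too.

19

Round 1 fires rule 5, rule 12, giving cold(n), stale(n).
Round 2 fires rule 1, rule 4, giving has_feathers(n), signed(n).
Round 3 fires rule 9, rule 11, rule 13, giving bird(b), flies(n), large(n).
Round 4 fires rule 8, rule 10, giving blue(n), hot(n).
Round 5 fires rule 7, giving green(b).
Round 6 fires rule 6, giving small(b).
Closure: {bird(b), blue(n), closed(b), cold(n), flagged(b), flies(n), green(b), has_feathers(n), hot(n), large(n), locked(n), mammal(b), open(b), penguin(b), ready(n), signed(n), small(b), stale(n), swims(b)} — 19 facts.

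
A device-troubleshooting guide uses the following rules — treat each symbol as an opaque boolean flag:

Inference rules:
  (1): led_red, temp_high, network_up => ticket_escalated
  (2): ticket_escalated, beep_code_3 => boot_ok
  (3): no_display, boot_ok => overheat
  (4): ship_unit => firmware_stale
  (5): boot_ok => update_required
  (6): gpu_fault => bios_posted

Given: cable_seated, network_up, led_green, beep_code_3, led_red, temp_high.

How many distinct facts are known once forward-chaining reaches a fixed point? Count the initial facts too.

Round 1: (1) [led_red, temp_high, network_up => ticket_escalated]. Adds ticket_escalated.
Round 2: (2) [ticket_escalated, beep_code_3 => boot_ok]. Adds boot_ok.
Round 3: (5) [boot_ok => update_required]. Adds update_required.
Closure: {beep_code_3, boot_ok, cable_seated, led_green, led_red, network_up, temp_high, ticket_escalated, update_required} — 9 facts.

9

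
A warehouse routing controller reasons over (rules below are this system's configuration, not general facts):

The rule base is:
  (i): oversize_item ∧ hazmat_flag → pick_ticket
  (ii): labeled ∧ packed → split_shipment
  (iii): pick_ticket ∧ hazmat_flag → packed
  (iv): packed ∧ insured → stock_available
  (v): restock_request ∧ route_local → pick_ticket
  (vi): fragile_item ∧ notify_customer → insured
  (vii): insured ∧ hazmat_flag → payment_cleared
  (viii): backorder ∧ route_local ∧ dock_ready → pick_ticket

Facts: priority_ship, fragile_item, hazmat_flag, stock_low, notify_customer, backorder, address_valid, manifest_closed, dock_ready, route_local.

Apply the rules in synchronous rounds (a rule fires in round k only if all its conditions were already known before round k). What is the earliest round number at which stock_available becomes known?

3

[1] (vi) [fragile_item ∧ notify_customer → insured]; (viii) [backorder ∧ route_local ∧ dock_ready → pick_ticket]. ⇒ new: insured, pick_ticket.
[2] (iii) [pick_ticket ∧ hazmat_flag → packed]; (vii) [insured ∧ hazmat_flag → payment_cleared]. ⇒ new: packed, payment_cleared.
[3] (iv) [packed ∧ insured → stock_available]. ⇒ new: stock_available.
stock_available first appears in round 3.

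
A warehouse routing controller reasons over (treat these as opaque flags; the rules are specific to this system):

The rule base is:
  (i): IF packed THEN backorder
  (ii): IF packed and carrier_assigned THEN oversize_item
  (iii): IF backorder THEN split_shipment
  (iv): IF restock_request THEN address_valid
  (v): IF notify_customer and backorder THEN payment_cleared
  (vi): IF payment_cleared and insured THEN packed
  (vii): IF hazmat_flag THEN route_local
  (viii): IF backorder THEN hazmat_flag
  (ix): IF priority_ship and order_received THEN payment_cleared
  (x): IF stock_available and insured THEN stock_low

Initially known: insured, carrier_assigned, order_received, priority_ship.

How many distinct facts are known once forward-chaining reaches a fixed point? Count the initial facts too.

11

Round 1 fires (ix), giving payment_cleared.
Round 2 fires (vi), giving packed.
Round 3 fires (i), (ii), giving backorder, oversize_item.
Round 4 fires (iii), (viii), giving split_shipment, hazmat_flag.
Round 5 fires (vii), giving route_local.
Closure: {backorder, carrier_assigned, hazmat_flag, insured, order_received, oversize_item, packed, payment_cleared, priority_ship, route_local, split_shipment} — 11 facts.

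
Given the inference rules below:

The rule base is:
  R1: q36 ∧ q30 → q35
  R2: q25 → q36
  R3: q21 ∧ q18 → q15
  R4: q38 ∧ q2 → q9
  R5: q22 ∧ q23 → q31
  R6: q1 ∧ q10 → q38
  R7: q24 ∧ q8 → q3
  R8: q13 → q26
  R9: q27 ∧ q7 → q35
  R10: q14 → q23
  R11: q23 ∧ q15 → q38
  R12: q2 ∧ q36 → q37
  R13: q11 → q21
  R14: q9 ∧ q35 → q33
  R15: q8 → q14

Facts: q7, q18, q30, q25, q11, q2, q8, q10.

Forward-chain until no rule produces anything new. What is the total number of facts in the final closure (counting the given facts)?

18

Round 1 — R2, R13, R15, derive q36, q21, q14.
Round 2 — R1, R3, R10, R12, derive q35, q15, q23, q37.
Round 3 — R11, derive q38.
Round 4 — R4, derive q9.
Round 5 — R14, derive q33.
Closure: {q10, q11, q14, q15, q18, q2, q21, q23, q25, q30, q33, q35, q36, q37, q38, q7, q8, q9} — 18 facts.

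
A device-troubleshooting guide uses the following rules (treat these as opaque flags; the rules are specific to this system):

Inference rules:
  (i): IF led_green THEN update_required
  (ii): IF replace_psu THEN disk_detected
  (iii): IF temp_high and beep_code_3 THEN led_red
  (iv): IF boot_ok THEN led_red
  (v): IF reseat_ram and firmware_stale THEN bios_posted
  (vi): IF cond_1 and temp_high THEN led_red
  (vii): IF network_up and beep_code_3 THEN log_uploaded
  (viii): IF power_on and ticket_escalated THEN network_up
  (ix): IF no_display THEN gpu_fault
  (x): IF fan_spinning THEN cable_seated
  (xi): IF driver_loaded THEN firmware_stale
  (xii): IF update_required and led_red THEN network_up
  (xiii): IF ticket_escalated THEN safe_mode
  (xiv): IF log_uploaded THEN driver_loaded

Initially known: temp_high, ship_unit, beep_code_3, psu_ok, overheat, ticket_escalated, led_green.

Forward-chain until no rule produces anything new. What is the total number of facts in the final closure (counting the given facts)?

Round 1: (i) [IF led_green THEN update_required]; (iii) [IF temp_high and beep_code_3 THEN led_red]; (xiii) [IF ticket_escalated THEN safe_mode]. New: update_required, led_red, safe_mode.
Round 2: (xii) [IF update_required and led_red THEN network_up]. New: network_up.
Round 3: (vii) [IF network_up and beep_code_3 THEN log_uploaded]. New: log_uploaded.
Round 4: (xiv) [IF log_uploaded THEN driver_loaded]. New: driver_loaded.
Round 5: (xi) [IF driver_loaded THEN firmware_stale]. New: firmware_stale.
Closure: {beep_code_3, driver_loaded, firmware_stale, led_green, led_red, log_uploaded, network_up, overheat, psu_ok, safe_mode, ship_unit, temp_high, ticket_escalated, update_required} — 14 facts.

14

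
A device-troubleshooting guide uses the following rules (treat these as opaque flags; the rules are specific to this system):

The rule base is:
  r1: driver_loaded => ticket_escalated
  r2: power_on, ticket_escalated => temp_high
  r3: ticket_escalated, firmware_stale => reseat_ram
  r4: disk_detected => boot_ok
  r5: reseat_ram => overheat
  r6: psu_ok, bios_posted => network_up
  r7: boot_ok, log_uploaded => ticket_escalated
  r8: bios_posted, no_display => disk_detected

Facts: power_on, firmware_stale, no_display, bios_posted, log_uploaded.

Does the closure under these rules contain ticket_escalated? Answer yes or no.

Round 1: r8 [bios_posted, no_display => disk_detected]. Adds disk_detected.
Round 2: r4 [disk_detected => boot_ok]. Adds boot_ok.
Round 3: r7 [boot_ok, log_uploaded => ticket_escalated]. Adds ticket_escalated.
Round 4: r2 [power_on, ticket_escalated => temp_high]; r3 [ticket_escalated, firmware_stale => reseat_ram]. Adds temp_high, reseat_ram.
Round 5: r5 [reseat_ram => overheat]. Adds overheat.
ticket_escalated appears in round 3, so it is derivable.

yes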